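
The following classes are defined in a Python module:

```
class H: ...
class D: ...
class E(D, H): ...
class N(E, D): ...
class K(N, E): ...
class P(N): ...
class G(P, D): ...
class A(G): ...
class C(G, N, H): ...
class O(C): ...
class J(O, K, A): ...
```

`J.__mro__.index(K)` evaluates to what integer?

L[J] = J + merge(L[O], L[K], L[A], [O K A])
  take O:  [O C G P N E D H object] + [K N E D H object] + [A G P N E D H object] + [O K A]
  take C:  [C G P N E D H object] + [K N E D H object] + [A G P N E D H object] + [K A]
  take K:  [G P N E D H object] + [K N E D H object] + [A G P N E D H object] + [K A]
  take A:  [G P N E D H object] + [N E D H object] + [A G P N E D H object] + [A]
  take G:  [G P N E D H object] + [N E D H object] + [G P N E D H object]
  take P:  [P N E D H object] + [N E D H object] + [P N E D H object]
  take N:  [N E D H object] + [N E D H object] + [N E D H object]
  take E:  [E D H object] + [E D H object] + [E D H object]
  take D:  [D H object] + [D H object] + [D H object]
  take H:  [H object] + [H object] + [H object]
  take object:  [object] + [object] + [object]
MRO: J O C K A G P N E D H object
K sits at index 3.

3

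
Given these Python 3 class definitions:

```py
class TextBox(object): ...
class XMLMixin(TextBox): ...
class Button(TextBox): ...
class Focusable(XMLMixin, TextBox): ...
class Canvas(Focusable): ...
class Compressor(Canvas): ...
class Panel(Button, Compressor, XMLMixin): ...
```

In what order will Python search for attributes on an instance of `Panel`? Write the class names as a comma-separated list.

L[Panel] = Panel + merge(L[Button], L[Compressor], L[XMLMixin], [Button Compressor XMLMixin])
  take Button:  [Button TextBox object] + [Compressor Canvas Focusable XMLMixin TextBox object] + [XMLMixin TextBox object] + [Button Compressor XMLMixin]
  take Compressor:  [TextBox object] + [Compressor Canvas Focusable XMLMixin TextBox object] + [XMLMixin TextBox object] + [Compressor XMLMixin]
  take Canvas:  [TextBox object] + [Canvas Focusable XMLMixin TextBox object] + [XMLMixin TextBox object] + [XMLMixin]
  take Focusable:  [TextBox object] + [Focusable XMLMixin TextBox object] + [XMLMixin TextBox object] + [XMLMixin]
  take XMLMixin:  [TextBox object] + [XMLMixin TextBox object] + [XMLMixin TextBox object] + [XMLMixin]
  take TextBox:  [TextBox object] + [TextBox object] + [TextBox object]
  take object:  [object] + [object] + [object]

Panel, Button, Compressor, Canvas, Focusable, XMLMixin, TextBox, object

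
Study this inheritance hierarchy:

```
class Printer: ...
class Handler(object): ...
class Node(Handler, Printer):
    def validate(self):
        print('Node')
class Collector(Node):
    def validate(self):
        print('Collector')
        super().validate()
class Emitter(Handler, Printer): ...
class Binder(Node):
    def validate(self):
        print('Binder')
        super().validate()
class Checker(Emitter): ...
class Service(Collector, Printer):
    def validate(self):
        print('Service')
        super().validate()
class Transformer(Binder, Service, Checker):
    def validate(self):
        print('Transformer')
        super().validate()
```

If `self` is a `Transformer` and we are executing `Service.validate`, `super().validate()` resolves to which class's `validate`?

Collector

L[Transformer] = Transformer + merge(L[Binder], L[Service], L[Checker], [Binder Service Checker])
  take Binder:  [Binder Node Handler Printer object] + [Service Collector Node Handler Printer object] + [Checker Emitter Handler Printer object] + [Binder Service Checker]
  take Service:  [Node Handler Printer object] + [Service Collector Node Handler Printer object] + [Checker Emitter Handler Printer object] + [Service Checker]
  take Collector:  [Node Handler Printer object] + [Collector Node Handler Printer object] + [Checker Emitter Handler Printer object] + [Checker]
  take Node:  [Node Handler Printer object] + [Node Handler Printer object] + [Checker Emitter Handler Printer object] + [Checker]
  take Checker:  [Handler Printer object] + [Handler Printer object] + [Checker Emitter Handler Printer object] + [Checker]
  take Emitter:  [Handler Printer object] + [Handler Printer object] + [Emitter Handler Printer object]
  take Handler:  [Handler Printer object] + [Handler Printer object] + [Handler Printer object]
  take Printer:  [Printer object] + [Printer object] + [Printer object]
  take object:  [object] + [object] + [object]
MRO: Transformer Binder Service Collector Node Checker Emitter Handler Printer object
super() in Service.validate on a Transformer instance goes to the class after Service in Transformer's MRO: Collector.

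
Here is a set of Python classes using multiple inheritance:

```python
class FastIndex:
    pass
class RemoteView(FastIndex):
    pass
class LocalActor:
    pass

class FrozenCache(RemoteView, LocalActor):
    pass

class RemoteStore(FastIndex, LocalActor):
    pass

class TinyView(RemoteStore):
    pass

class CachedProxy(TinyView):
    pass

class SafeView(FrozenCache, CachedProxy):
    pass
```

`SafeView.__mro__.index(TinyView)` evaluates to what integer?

4

L[SafeView] = SafeView + merge(L[FrozenCache], L[CachedProxy], [FrozenCache CachedProxy])
  take FrozenCache:  [FrozenCache RemoteView FastIndex LocalActor object] + [CachedProxy TinyView RemoteStore FastIndex LocalActor object] + [FrozenCache CachedProxy]
  take RemoteView:  [RemoteView FastIndex LocalActor object] + [CachedProxy TinyView RemoteStore FastIndex LocalActor object] + [CachedProxy]
  take CachedProxy:  [FastIndex LocalActor object] + [CachedProxy TinyView RemoteStore FastIndex LocalActor object] + [CachedProxy]
  take TinyView:  [FastIndex LocalActor object] + [TinyView RemoteStore FastIndex LocalActor object]
  take RemoteStore:  [FastIndex LocalActor object] + [RemoteStore FastIndex LocalActor object]
  take FastIndex:  [FastIndex LocalActor object] + [FastIndex LocalActor object]
  take LocalActor:  [LocalActor object] + [LocalActor object]
  take object:  [object] + [object]
MRO: SafeView FrozenCache RemoteView CachedProxy TinyView RemoteStore FastIndex LocalActor object
TinyView sits at index 4.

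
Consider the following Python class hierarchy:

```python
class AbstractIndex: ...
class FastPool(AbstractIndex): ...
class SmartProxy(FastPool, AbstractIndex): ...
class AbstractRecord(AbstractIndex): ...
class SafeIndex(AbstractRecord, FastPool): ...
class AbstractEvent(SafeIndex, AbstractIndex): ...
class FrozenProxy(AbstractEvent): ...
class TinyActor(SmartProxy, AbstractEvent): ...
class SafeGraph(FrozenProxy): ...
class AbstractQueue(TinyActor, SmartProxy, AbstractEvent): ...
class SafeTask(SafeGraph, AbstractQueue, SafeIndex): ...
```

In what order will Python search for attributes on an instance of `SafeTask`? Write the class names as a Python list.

L[SafeTask] = SafeTask + merge(L[SafeGraph], L[AbstractQueue], L[SafeIndex], [SafeGraph AbstractQueue SafeIndex])
  take SafeGraph:  [SafeGraph FrozenProxy AbstractEvent SafeIndex AbstractRecord FastPool AbstractIndex object] + [AbstractQueue TinyActor SmartProxy AbstractEvent SafeIndex AbstractRecord FastPool AbstractIndex object] + [SafeIndex AbstractRecord FastPool AbstractIndex object] + [SafeGraph AbstractQueue SafeIndex]
  take FrozenProxy:  [FrozenProxy AbstractEvent SafeIndex AbstractRecord FastPool AbstractIndex object] + [AbstractQueue TinyActor SmartProxy AbstractEvent SafeIndex AbstractRecord FastPool AbstractIndex object] + [SafeIndex AbstractRecord FastPool AbstractIndex object] + [AbstractQueue SafeIndex]
  take AbstractQueue:  [AbstractEvent SafeIndex AbstractRecord FastPool AbstractIndex object] + [AbstractQueue TinyActor SmartProxy AbstractEvent SafeIndex AbstractRecord FastPool AbstractIndex object] + [SafeIndex AbstractRecord FastPool AbstractIndex object] + [AbstractQueue SafeIndex]
  take TinyActor:  [AbstractEvent SafeIndex AbstractRecord FastPool AbstractIndex object] + [TinyActor SmartProxy AbstractEvent SafeIndex AbstractRecord FastPool AbstractIndex object] + [SafeIndex AbstractRecord FastPool AbstractIndex object] + [SafeIndex]
  take SmartProxy:  [AbstractEvent SafeIndex AbstractRecord FastPool AbstractIndex object] + [SmartProxy AbstractEvent SafeIndex AbstractRecord FastPool AbstractIndex object] + [SafeIndex AbstractRecord FastPool AbstractIndex object] + [SafeIndex]
  take AbstractEvent:  [AbstractEvent SafeIndex AbstractRecord FastPool AbstractIndex object] + [AbstractEvent SafeIndex AbstractRecord FastPool AbstractIndex object] + [SafeIndex AbstractRecord FastPool AbstractIndex object] + [SafeIndex]
  take SafeIndex:  [SafeIndex AbstractRecord FastPool AbstractIndex object] + [SafeIndex AbstractRecord FastPool AbstractIndex object] + [SafeIndex AbstractRecord FastPool AbstractIndex object] + [SafeIndex]
  take AbstractRecord:  [AbstractRecord FastPool AbstractIndex object] + [AbstractRecord FastPool AbstractIndex object] + [AbstractRecord FastPool AbstractIndex object]
  take FastPool:  [FastPool AbstractIndex object] + [FastPool AbstractIndex object] + [FastPool AbstractIndex object]
  take AbstractIndex:  [AbstractIndex object] + [AbstractIndex object] + [AbstractIndex object]
  take object:  [object] + [object] + [object]

[SafeTask, SafeGraph, FrozenProxy, AbstractQueue, TinyActor, SmartProxy, AbstractEvent, SafeIndex, AbstractRecord, FastPool, AbstractIndex, object]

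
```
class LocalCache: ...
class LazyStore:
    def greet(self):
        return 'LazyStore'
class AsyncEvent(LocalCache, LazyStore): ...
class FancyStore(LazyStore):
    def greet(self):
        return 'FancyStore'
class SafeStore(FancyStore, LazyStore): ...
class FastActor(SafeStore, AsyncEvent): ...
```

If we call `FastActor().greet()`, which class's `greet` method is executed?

L[FastActor] = FastActor + merge(L[SafeStore], L[AsyncEvent], [SafeStore AsyncEvent])
  take SafeStore:  [SafeStore FancyStore LazyStore object] + [AsyncEvent LocalCache LazyStore object] + [SafeStore AsyncEvent]
  take FancyStore:  [FancyStore LazyStore object] + [AsyncEvent LocalCache LazyStore object] + [AsyncEvent]
  take AsyncEvent:  [LazyStore object] + [AsyncEvent LocalCache LazyStore object] + [AsyncEvent]
  take LocalCache:  [LazyStore object] + [LocalCache LazyStore object]
  take LazyStore:  [LazyStore object] + [LazyStore object]
  take object:  [object] + [object]
MRO: FastActor SafeStore FancyStore AsyncEvent LocalCache LazyStore object
greet is defined in: FancyStore, LazyStore. First along the MRO is FancyStore.

FancyStore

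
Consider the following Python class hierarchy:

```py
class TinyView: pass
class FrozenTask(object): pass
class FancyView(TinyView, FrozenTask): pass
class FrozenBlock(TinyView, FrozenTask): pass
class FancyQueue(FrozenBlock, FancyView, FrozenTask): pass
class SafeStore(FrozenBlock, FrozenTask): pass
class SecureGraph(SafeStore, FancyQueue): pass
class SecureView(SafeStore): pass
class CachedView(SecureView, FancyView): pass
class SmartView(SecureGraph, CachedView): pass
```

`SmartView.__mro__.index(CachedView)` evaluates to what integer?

2

L[SmartView] = SmartView + merge(L[SecureGraph], L[CachedView], [SecureGraph CachedView])
  take SecureGraph:  [SecureGraph SafeStore FancyQueue FrozenBlock FancyView TinyView FrozenTask object] + [CachedView SecureView SafeStore FrozenBlock FancyView TinyView FrozenTask object] + [SecureGraph CachedView]
  take CachedView:  [SafeStore FancyQueue FrozenBlock FancyView TinyView FrozenTask object] + [CachedView SecureView SafeStore FrozenBlock FancyView TinyView FrozenTask object] + [CachedView]
  take SecureView:  [SafeStore FancyQueue FrozenBlock FancyView TinyView FrozenTask object] + [SecureView SafeStore FrozenBlock FancyView TinyView FrozenTask object]
  take SafeStore:  [SafeStore FancyQueue FrozenBlock FancyView TinyView FrozenTask object] + [SafeStore FrozenBlock FancyView TinyView FrozenTask object]
  take FancyQueue:  [FancyQueue FrozenBlock FancyView TinyView FrozenTask object] + [FrozenBlock FancyView TinyView FrozenTask object]
  take FrozenBlock:  [FrozenBlock FancyView TinyView FrozenTask object] + [FrozenBlock FancyView TinyView FrozenTask object]
  take FancyView:  [FancyView TinyView FrozenTask object] + [FancyView TinyView FrozenTask object]
  take TinyView:  [TinyView FrozenTask object] + [TinyView FrozenTask object]
  take FrozenTask:  [FrozenTask object] + [FrozenTask object]
  take object:  [object] + [object]
MRO: SmartView SecureGraph CachedView SecureView SafeStore FancyQueue FrozenBlock FancyView TinyView FrozenTask object
CachedView sits at index 2.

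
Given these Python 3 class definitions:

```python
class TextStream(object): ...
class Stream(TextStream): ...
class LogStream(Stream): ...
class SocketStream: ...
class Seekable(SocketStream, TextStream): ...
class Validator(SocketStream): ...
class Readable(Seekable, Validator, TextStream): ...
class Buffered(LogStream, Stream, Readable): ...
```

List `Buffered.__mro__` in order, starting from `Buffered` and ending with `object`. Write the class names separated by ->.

L[Buffered] = Buffered + merge(L[LogStream], L[Stream], L[Readable], [LogStream Stream Readable])
  take LogStream:  [LogStream Stream TextStream object] + [Stream TextStream object] + [Readable Seekable Validator SocketStream TextStream object] + [LogStream Stream Readable]
  take Stream:  [Stream TextStream object] + [Stream TextStream object] + [Readable Seekable Validator SocketStream TextStream object] + [Stream Readable]
  take Readable:  [TextStream object] + [TextStream object] + [Readable Seekable Validator SocketStream TextStream object] + [Readable]
  take Seekable:  [TextStream object] + [TextStream object] + [Seekable Validator SocketStream TextStream object]
  take Validator:  [TextStream object] + [TextStream object] + [Validator SocketStream TextStream object]
  take SocketStream:  [TextStream object] + [TextStream object] + [SocketStream TextStream object]
  take TextStream:  [TextStream object] + [TextStream object] + [TextStream object]
  take object:  [object] + [object] + [object]

Buffered -> LogStream -> Stream -> Readable -> Seekable -> Validator -> SocketStream -> TextStream -> object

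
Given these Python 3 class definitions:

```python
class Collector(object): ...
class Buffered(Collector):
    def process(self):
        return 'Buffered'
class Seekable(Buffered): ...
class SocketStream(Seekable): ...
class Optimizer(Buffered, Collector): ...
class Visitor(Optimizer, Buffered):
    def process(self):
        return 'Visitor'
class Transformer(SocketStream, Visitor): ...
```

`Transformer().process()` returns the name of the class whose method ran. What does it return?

Visitor

L[Transformer] = Transformer + merge(L[SocketStream], L[Visitor], [SocketStream Visitor])
  take SocketStream:  [SocketStream Seekable Buffered Collector object] + [Visitor Optimizer Buffered Collector object] + [SocketStream Visitor]
  take Seekable:  [Seekable Buffered Collector object] + [Visitor Optimizer Buffered Collector object] + [Visitor]
  take Visitor:  [Buffered Collector object] + [Visitor Optimizer Buffered Collector object] + [Visitor]
  take Optimizer:  [Buffered Collector object] + [Optimizer Buffered Collector object]
  take Buffered:  [Buffered Collector object] + [Buffered Collector object]
  take Collector:  [Collector object] + [Collector object]
  take object:  [object] + [object]
MRO: Transformer SocketStream Seekable Visitor Optimizer Buffered Collector object
process is defined in: Buffered, Visitor. First along the MRO is Visitor.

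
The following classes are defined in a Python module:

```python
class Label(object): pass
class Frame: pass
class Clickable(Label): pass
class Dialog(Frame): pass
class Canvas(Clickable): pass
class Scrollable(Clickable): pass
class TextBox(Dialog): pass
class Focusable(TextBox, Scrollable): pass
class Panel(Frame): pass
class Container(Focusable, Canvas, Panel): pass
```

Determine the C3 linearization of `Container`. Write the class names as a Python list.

[Container, Focusable, TextBox, Dialog, Canvas, Panel, Frame, Scrollable, Clickable, Label, object]

L[Container] = Container + merge(L[Focusable], L[Canvas], L[Panel], [Focusable Canvas Panel])
  take Focusable:  [Focusable TextBox Dialog Frame Scrollable Clickable Label object] + [Canvas Clickable Label object] + [Panel Frame object] + [Focusable Canvas Panel]
  take TextBox:  [TextBox Dialog Frame Scrollable Clickable Label object] + [Canvas Clickable Label object] + [Panel Frame object] + [Canvas Panel]
  take Dialog:  [Dialog Frame Scrollable Clickable Label object] + [Canvas Clickable Label object] + [Panel Frame object] + [Canvas Panel]
  take Canvas:  [Frame Scrollable Clickable Label object] + [Canvas Clickable Label object] + [Panel Frame object] + [Canvas Panel]
  take Panel:  [Frame Scrollable Clickable Label object] + [Clickable Label object] + [Panel Frame object] + [Panel]
  take Frame:  [Frame Scrollable Clickable Label object] + [Clickable Label object] + [Frame object]
  take Scrollable:  [Scrollable Clickable Label object] + [Clickable Label object] + [object]
  take Clickable:  [Clickable Label object] + [Clickable Label object] + [object]
  take Label:  [Label object] + [Label object] + [object]
  take object:  [object] + [object] + [object]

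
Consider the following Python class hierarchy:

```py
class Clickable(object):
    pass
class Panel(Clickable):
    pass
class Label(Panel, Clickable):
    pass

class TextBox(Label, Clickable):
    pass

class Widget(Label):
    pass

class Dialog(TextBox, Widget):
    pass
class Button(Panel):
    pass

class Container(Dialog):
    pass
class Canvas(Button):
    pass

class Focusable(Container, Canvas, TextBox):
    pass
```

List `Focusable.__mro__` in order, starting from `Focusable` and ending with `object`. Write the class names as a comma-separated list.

Focusable, Container, Dialog, Canvas, TextBox, Widget, Label, Button, Panel, Clickable, object

L[Focusable] = Focusable + merge(L[Container], L[Canvas], L[TextBox], [Container Canvas TextBox])
  take Container:  [Container Dialog TextBox Widget Label Panel Clickable object] + [Canvas Button Panel Clickable object] + [TextBox Label Panel Clickable object] + [Container Canvas TextBox]
  take Dialog:  [Dialog TextBox Widget Label Panel Clickable object] + [Canvas Button Panel Clickable object] + [TextBox Label Panel Clickable object] + [Canvas TextBox]
  take Canvas:  [TextBox Widget Label Panel Clickable object] + [Canvas Button Panel Clickable object] + [TextBox Label Panel Clickable object] + [Canvas TextBox]
  take TextBox:  [TextBox Widget Label Panel Clickable object] + [Button Panel Clickable object] + [TextBox Label Panel Clickable object] + [TextBox]
  take Widget:  [Widget Label Panel Clickable object] + [Button Panel Clickable object] + [Label Panel Clickable object]
  take Label:  [Label Panel Clickable object] + [Button Panel Clickable object] + [Label Panel Clickable object]
  take Button:  [Panel Clickable object] + [Button Panel Clickable object] + [Panel Clickable object]
  take Panel:  [Panel Clickable object] + [Panel Clickable object] + [Panel Clickable object]
  take Clickable:  [Clickable object] + [Clickable object] + [Clickable object]
  take object:  [object] + [object] + [object]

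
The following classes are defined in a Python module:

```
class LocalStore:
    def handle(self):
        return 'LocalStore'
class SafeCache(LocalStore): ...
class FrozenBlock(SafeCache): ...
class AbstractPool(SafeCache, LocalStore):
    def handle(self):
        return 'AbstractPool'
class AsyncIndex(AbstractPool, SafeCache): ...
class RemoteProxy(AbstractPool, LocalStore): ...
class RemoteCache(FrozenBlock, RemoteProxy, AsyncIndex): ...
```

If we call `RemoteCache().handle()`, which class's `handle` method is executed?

L[RemoteCache] = RemoteCache + merge(L[FrozenBlock], L[RemoteProxy], L[AsyncIndex], [FrozenBlock RemoteProxy AsyncIndex])
  take FrozenBlock:  [FrozenBlock SafeCache LocalStore object] + [RemoteProxy AbstractPool SafeCache LocalStore object] + [AsyncIndex AbstractPool SafeCache LocalStore object] + [FrozenBlock RemoteProxy AsyncIndex]
  take RemoteProxy:  [SafeCache LocalStore object] + [RemoteProxy AbstractPool SafeCache LocalStore object] + [AsyncIndex AbstractPool SafeCache LocalStore object] + [RemoteProxy AsyncIndex]
  take AsyncIndex:  [SafeCache LocalStore object] + [AbstractPool SafeCache LocalStore object] + [AsyncIndex AbstractPool SafeCache LocalStore object] + [AsyncIndex]
  take AbstractPool:  [SafeCache LocalStore object] + [AbstractPool SafeCache LocalStore object] + [AbstractPool SafeCache LocalStore object]
  take SafeCache:  [SafeCache LocalStore object] + [SafeCache LocalStore object] + [SafeCache LocalStore object]
  take LocalStore:  [LocalStore object] + [LocalStore object] + [LocalStore object]
  take object:  [object] + [object] + [object]
MRO: RemoteCache FrozenBlock RemoteProxy AsyncIndex AbstractPool SafeCache LocalStore object
handle is defined in: AbstractPool, LocalStore. First along the MRO is AbstractPool.

AbstractPool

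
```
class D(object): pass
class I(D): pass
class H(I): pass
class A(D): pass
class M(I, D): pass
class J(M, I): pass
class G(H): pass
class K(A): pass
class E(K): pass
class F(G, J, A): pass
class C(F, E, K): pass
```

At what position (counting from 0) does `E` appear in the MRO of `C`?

L[C] = C + merge(L[F], L[E], L[K], [F E K])
  take F:  [F G H J M I A D object] + [E K A D object] + [K A D object] + [F E K]
  take G:  [G H J M I A D object] + [E K A D object] + [K A D object] + [E K]
  take H:  [H J M I A D object] + [E K A D object] + [K A D object] + [E K]
  take J:  [J M I A D object] + [E K A D object] + [K A D object] + [E K]
  take M:  [M I A D object] + [E K A D object] + [K A D object] + [E K]
  take I:  [I A D object] + [E K A D object] + [K A D object] + [E K]
  take E:  [A D object] + [E K A D object] + [K A D object] + [E K]
  take K:  [A D object] + [K A D object] + [K A D object] + [K]
  take A:  [A D object] + [A D object] + [A D object]
  take D:  [D object] + [D object] + [D object]
  take object:  [object] + [object] + [object]
MRO: C F G H J M I E K A D object
E sits at index 7.

7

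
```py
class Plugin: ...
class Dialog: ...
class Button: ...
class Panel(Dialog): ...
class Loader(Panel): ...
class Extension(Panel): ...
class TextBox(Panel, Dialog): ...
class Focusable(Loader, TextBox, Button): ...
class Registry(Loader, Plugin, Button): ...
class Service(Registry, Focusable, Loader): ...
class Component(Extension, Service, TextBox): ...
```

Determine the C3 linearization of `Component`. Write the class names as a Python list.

L[Component] = Component + merge(L[Extension], L[Service], L[TextBox], [Extension Service TextBox])
  take Extension:  [Extension Panel Dialog object] + [Service Registry Focusable Loader TextBox Panel Dialog Plugin Button object] + [TextBox Panel Dialog object] + [Extension Service TextBox]
  take Service:  [Panel Dialog object] + [Service Registry Focusable Loader TextBox Panel Dialog Plugin Button object] + [TextBox Panel Dialog object] + [Service TextBox]
  take Registry:  [Panel Dialog object] + [Registry Focusable Loader TextBox Panel Dialog Plugin Button object] + [TextBox Panel Dialog object] + [TextBox]
  take Focusable:  [Panel Dialog object] + [Focusable Loader TextBox Panel Dialog Plugin Button object] + [TextBox Panel Dialog object] + [TextBox]
  take Loader:  [Panel Dialog object] + [Loader TextBox Panel Dialog Plugin Button object] + [TextBox Panel Dialog object] + [TextBox]
  take TextBox:  [Panel Dialog object] + [TextBox Panel Dialog Plugin Button object] + [TextBox Panel Dialog object] + [TextBox]
  take Panel:  [Panel Dialog object] + [Panel Dialog Plugin Button object] + [Panel Dialog object]
  take Dialog:  [Dialog object] + [Dialog Plugin Button object] + [Dialog object]
  take Plugin:  [object] + [Plugin Button object] + [object]
  take Button:  [object] + [Button object] + [object]
  take object:  [object] + [object] + [object]

[Component, Extension, Service, Registry, Focusable, Loader, TextBox, Panel, Dialog, Plugin, Button, object]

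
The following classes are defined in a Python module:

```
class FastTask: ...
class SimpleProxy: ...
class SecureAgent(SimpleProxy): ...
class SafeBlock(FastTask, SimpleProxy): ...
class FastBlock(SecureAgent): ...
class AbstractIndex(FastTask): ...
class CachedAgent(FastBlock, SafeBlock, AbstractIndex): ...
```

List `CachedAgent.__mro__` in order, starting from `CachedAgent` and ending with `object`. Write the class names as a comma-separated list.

L[CachedAgent] = CachedAgent + merge(L[FastBlock], L[SafeBlock], L[AbstractIndex], [FastBlock SafeBlock AbstractIndex])
  take FastBlock:  [FastBlock SecureAgent SimpleProxy object] + [SafeBlock FastTask SimpleProxy object] + [AbstractIndex FastTask object] + [FastBlock SafeBlock AbstractIndex]
  take SecureAgent:  [SecureAgent SimpleProxy object] + [SafeBlock FastTask SimpleProxy object] + [AbstractIndex FastTask object] + [SafeBlock AbstractIndex]
  take SafeBlock:  [SimpleProxy object] + [SafeBlock FastTask SimpleProxy object] + [AbstractIndex FastTask object] + [SafeBlock AbstractIndex]
  take AbstractIndex:  [SimpleProxy object] + [FastTask SimpleProxy object] + [AbstractIndex FastTask object] + [AbstractIndex]
  take FastTask:  [SimpleProxy object] + [FastTask SimpleProxy object] + [FastTask object]
  take SimpleProxy:  [SimpleProxy object] + [SimpleProxy object] + [object]
  take object:  [object] + [object] + [object]

CachedAgent, FastBlock, SecureAgent, SafeBlock, AbstractIndex, FastTask, SimpleProxy, object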